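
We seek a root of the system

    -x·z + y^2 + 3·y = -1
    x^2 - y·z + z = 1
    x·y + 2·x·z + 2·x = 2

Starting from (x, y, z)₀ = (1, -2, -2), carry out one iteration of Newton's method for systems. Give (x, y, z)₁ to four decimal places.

(0.8750, -6.0000, 2.7500)

At (1, -2, -2): F = (1.0000, -6.0000, -6.0000).
Jacobian J = [[-z, 2·y + 3, -x], [2·x, -z, -y + 1], [y + 2·z + 2, x, 2·x]].
At the point, J = [[2.0000, -1.0000, -1.0000], [2.0000, 2.0000, 3.0000], [-4.0000, 1.0000, 2.0000]] (det J = 8.0000).
Solving J·Δ = −F gives Δ = (-0.1250, -4.0000, 4.7500).
Then the next iterate is (x, y, z)₁ = (0.8750, -6.0000, 2.7500).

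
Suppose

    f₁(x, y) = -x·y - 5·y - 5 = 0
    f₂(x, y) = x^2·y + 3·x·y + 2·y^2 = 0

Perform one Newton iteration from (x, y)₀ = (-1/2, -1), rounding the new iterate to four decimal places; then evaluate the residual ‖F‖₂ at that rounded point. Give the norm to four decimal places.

At (-1/2, -1): F = (-0.5000, 3.2500).
Jacobian J = [[-y, -x - 5], [2·x·y + 3·y, x^2 + 3·x + 4·y]].
At the point, J = [[1.0000, -4.5000], [-2.0000, -5.2500]] (det J = -14.2500).
Solving J·Δ = −F gives Δ = (1.2105, 0.1579).
Then the next iterate is (x, y)₁ = (0.7105, -0.8421).
Re-evaluating at (0.7105, -0.8421): F = (-0.191188, -0.801772), so ‖F‖₂ = 0.8243.

0.8243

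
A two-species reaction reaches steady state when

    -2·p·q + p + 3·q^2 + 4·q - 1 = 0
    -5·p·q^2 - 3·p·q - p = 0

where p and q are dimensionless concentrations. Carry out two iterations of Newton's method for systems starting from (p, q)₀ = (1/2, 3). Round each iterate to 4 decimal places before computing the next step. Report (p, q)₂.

(0.4795, 0.5165)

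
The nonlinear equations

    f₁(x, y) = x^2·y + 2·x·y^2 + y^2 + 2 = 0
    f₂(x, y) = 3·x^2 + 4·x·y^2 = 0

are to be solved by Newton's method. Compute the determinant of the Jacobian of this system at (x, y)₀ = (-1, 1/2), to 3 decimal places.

J = [[2·x·y + 2·y^2, x^2 + 4·x·y + 2·y], [6·x + 4·y^2, 8·x·y]].
At the point, J = [[-0.500, 0.000], [-5.000, -4.000]].
det J = 2.000.

2.000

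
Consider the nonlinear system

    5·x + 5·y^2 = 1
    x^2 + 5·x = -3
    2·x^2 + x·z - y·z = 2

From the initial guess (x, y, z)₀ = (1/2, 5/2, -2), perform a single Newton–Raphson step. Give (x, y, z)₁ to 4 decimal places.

At (1/2, 5/2, -2): F = (32.7500, 5.7500, 2.5000).
Jacobian J = [[5, 10·y, 0], [2·x + 5, 0, 0], [4·x + z, -z, x - y]].
At the point, J = [[5.0000, 25.0000, 0.0000], [6.0000, 0.0000, 0.0000], [0.0000, 2.0000, -2.0000]] (det J = 300.0000).
Solving J·Δ = −F gives Δ = (-0.9583, -1.1183, 0.1317).
Then the next iterate is (x, y, z)₁ = (-0.4583, 1.3817, -1.8683).

(-0.4583, 1.3817, -1.8683)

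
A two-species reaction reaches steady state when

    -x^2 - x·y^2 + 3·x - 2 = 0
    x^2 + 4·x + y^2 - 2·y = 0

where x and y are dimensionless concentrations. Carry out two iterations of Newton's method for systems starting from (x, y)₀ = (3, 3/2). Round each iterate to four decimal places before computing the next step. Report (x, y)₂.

At (3, 3/2): F = (-8.7500, 20.2500).
Jacobian J = [[-2·x - y^2 + 3, -2·x·y], [2·x + 4, 2·y - 2]].
At the point, J = [[-5.2500, -9.0000], [10.0000, 1.0000]] (det J = 84.7500).
Solving J·Δ = −F gives Δ = (-2.0472, 0.2220).
Then the next iterate is (x, y)₁ = (0.9528, 1.7220).
Round to (0.9528, 1.7220) and repeat: F = (-2.874750, 4.240312), J = [[-1.870884, -3.281443], [5.9056, 1.4440]].
Δ = (-0.5854, -0.5423), so (x, y)₂ = (0.3674, 1.1797).

(0.3674, 1.1797)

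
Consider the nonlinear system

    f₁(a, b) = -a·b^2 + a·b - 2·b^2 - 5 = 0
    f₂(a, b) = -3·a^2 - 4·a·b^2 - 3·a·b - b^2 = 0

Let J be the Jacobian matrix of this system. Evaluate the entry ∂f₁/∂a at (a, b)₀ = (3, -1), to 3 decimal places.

-2.000

∂f₁/∂a = -b^2 + b.
At (3, -1) this is -2.000.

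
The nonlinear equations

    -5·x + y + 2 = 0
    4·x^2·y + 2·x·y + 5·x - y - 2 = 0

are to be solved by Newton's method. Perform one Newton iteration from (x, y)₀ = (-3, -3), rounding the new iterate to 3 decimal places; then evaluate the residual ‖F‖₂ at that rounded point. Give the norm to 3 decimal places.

1.846

At (-3, -3): F = (14.000, -104.000).
Jacobian J = [[-5, 1], [8·x·y + 2·y + 5, 4·x^2 + 2·x - 1]].
At the point, J = [[-5.000, 1.000], [71.000, 29.000]] (det J = -216.000).
Solving J·Δ = −F gives Δ = (2.361, -2.194).
Then the next iterate is (x, y)₁ = (-0.639, -5.194).
Re-evaluating at (-0.639, -5.194): F = (0.001, -1.84635), so ‖F‖₂ = 1.846.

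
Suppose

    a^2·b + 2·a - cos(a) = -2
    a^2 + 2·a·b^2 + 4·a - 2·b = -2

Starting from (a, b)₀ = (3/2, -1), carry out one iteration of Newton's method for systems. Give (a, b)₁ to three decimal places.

At (3/2, -1): F = (2.67926, 15.250).
Jacobian J = [[2·a·b + sin(a) + 2, a^2], [2·a + 2·b^2 + 4, 4·a·b - 2]].
At the point, J = [[-0.00251, 2.250], [9.000, -8.000]] (det J = -20.22996).
Solving J·Δ = −F gives Δ = (-2.756, -1.194).
Then the next iterate is (a, b)₁ = (-1.256, -2.194).

(-1.256, -2.194)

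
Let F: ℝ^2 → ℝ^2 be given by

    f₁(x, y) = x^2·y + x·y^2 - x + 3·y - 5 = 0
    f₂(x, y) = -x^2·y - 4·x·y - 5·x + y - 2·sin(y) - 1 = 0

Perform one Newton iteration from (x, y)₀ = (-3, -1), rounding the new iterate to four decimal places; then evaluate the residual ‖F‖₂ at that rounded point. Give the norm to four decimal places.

7.9574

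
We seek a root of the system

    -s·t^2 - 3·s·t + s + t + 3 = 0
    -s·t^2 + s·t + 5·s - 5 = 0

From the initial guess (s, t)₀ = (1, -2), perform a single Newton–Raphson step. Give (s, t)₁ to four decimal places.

(-0.8824, -1.1765)

At (1, -2): F = (4.0000, -6.0000).
Jacobian J = [[-t^2 - 3·t + 1, -2·s·t - 3·s + 1], [-t^2 + t + 5, -2·s·t + s]].
At the point, J = [[3.0000, 2.0000], [-1.0000, 5.0000]] (det J = 17.0000).
Solving J·Δ = −F gives Δ = (-1.8824, 0.8235).
Then the next iterate is (s, t)₁ = (-0.8824, -1.1765).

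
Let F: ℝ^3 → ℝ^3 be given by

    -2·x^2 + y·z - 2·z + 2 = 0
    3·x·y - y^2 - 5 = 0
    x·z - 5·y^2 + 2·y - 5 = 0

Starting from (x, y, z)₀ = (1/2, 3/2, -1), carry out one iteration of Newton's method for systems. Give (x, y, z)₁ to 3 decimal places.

At (1/2, 3/2, -1): F = (2.000, -5.000, -13.750).
Jacobian J = [[-4·x, z, y - 2], [3·y, 3·x - 2·y, 0], [z, -10·y + 2, x]].
At the point, J = [[-2.000, -1.000, -0.500], [4.500, -1.500, 0.000], [-1.000, -13.000, 0.500]] (det J = 33.750).
Solving J·Δ = −F gives Δ = (0.776, -1.006, 2.907).
Then the next iterate is (x, y, z)₁ = (1.276, 0.494, 1.907).

(1.276, 0.494, 1.907)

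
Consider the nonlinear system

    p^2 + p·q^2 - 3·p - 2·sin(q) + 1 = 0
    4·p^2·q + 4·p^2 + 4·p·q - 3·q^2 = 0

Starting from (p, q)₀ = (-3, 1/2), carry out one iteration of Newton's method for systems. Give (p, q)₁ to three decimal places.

(-1.298, 1.005)

At (-3, 1/2): F = (17.29115, 47.250).
Jacobian J = [[2·p + q^2 - 3, 2·p·q - 2·cos(q)], [8·p·q + 8·p + 4·q, 4·p^2 + 4·p - 6·q]].
At the point, J = [[-8.750, -4.75517], [-34.000, 21.000]] (det J = -345.42561).
Solving J·Δ = −F gives Δ = (1.702, 0.505).
Then the next iterate is (p, q)₁ = (-1.298, 1.005).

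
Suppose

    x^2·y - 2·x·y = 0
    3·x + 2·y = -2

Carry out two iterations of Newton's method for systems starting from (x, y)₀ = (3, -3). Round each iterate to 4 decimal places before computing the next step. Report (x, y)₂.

At (3, -3): F = (-9.0000, 5.0000).
Jacobian J = [[2·x·y - 2·y, x^2 - 2·x], [3, 2]].
At the point, J = [[-12.0000, 3.0000], [3.0000, 2.0000]] (det J = -33.0000).
Solving J·Δ = −F gives Δ = (-1.0000, -1.0000).
Then the next iterate is (x, y)₁ = (2.0000, -4.0000).
Round to (2.0000, -4.0000) and repeat: F = (0.0000, 0.0000), J = [[-8.0000, 0.0000], [3.0000, 2.0000]].
Δ = (0.0000, 0.0000), so (x, y)₂ = (2.0000, -4.0000).

(2.0000, -4.0000)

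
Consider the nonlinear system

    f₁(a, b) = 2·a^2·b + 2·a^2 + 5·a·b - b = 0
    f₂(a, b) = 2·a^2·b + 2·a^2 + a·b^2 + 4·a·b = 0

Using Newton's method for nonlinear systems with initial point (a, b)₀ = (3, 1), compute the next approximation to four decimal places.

(1.5517, 0.7500)

At (3, 1): F = (50.0000, 51.0000).
Jacobian J = [[4·a·b + 4·a + 5·b, 2·a^2 + 5·a - 1], [4·a·b + 4·a + b^2 + 4·b, 2·a^2 + 2·a·b + 4·a]].
At the point, J = [[29.0000, 32.0000], [29.0000, 36.0000]] (det J = 116.0000).
Solving J·Δ = −F gives Δ = (-1.4483, -0.2500).
Then the next iterate is (a, b)₁ = (1.5517, 0.7500).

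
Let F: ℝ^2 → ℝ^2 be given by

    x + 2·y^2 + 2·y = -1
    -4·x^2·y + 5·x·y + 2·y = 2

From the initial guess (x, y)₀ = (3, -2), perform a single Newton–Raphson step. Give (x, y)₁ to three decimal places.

At (3, -2): F = (8.000, 36.000).
Jacobian J = [[1, 4·y + 2], [-8·x·y + 5·y, -4·x^2 + 5·x + 2]].
At the point, J = [[1.000, -6.000], [38.000, -19.000]] (det J = 209.000).
Solving J·Δ = −F gives Δ = (-0.306, 1.282).
Then the next iterate is (x, y)₁ = (2.694, -0.718).

(2.694, -0.718)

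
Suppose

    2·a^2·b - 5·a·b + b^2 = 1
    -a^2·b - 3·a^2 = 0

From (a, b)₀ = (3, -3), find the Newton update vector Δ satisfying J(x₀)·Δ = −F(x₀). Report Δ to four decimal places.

(-0.0476, 0.0000)

At (3, -3): F = (-1.0000, 0.0000).
Jacobian J = [[4·a·b - 5·b, 2·a^2 - 5·a + 2·b], [-2·a·b - 6·a, -a^2]].
At the point, J = [[-21.0000, -3.0000], [0.0000, -9.0000]] (det J = 189.0000).
Solving J·Δ = −F gives Δ = (-0.0476, 0.0000).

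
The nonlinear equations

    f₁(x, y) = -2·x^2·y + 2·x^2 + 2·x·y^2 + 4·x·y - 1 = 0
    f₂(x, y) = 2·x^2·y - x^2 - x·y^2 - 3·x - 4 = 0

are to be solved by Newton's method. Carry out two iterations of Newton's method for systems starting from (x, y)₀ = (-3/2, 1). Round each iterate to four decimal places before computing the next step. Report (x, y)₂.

At (-3/2, 1): F = (-10.0000, 4.2500).
Jacobian J = [[-4·x·y + 4·x + 2·y^2 + 4·y, -2·x^2 + 4·x·y + 4·x], [4·x·y - 2·x - y^2 - 3, 2·x^2 - 2·x·y]].
At the point, J = [[6.0000, -16.5000], [-7.0000, 7.5000]] (det J = -70.5000).
Solving J·Δ = −F gives Δ = (-0.0691, -0.6312).
Then the next iterate is (x, y)₁ = (-1.5691, 0.3688).
Round to (-1.5691, 0.3688) and repeat: F = (-0.633450, 0.274670), J = [[-2.214437, -13.515286], [-2.312550, 6.081518]].
Δ = (-0.0031, -0.0464), so (x, y)₂ = (-1.5722, 0.3224).

(-1.5722, 0.3224)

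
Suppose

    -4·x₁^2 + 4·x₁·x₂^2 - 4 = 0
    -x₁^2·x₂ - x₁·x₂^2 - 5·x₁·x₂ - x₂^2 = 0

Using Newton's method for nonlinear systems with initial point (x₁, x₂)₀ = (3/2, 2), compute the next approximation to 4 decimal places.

(0.2762, 1.7456)

At (3/2, 2): F = (11.0000, -29.5000).
Jacobian J = [[-8·x₁ + 4·x₂^2, 8·x₁·x₂], [-2·x₁·x₂ - x₂^2 - 5·x₂, -x₁^2 - 2·x₁·x₂ - 5·x₁ - 2·x₂]].
At the point, J = [[4.0000, 24.0000], [-20.0000, -19.7500]] (det J = 401.0000).
Solving J·Δ = −F gives Δ = (-1.2238, -0.2544).
Then the next iterate is (x₁, x₂)₁ = (0.2762, 1.7456).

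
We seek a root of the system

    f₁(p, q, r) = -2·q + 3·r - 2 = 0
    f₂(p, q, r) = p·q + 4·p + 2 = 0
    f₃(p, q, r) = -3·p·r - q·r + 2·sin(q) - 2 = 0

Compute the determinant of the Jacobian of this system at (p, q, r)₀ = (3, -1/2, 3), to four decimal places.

J = [[0, -2, 3], [q + 4, p, 0], [-3·r, -r + 2·cos(q), -3·p - q]].
At the point, J = [[0.0000, -2.0000, 3.0000], [3.5000, 3.0000, 0.0000], [-9.0000, -1.244835, -8.5000]].
det J = 8.4292.

8.4292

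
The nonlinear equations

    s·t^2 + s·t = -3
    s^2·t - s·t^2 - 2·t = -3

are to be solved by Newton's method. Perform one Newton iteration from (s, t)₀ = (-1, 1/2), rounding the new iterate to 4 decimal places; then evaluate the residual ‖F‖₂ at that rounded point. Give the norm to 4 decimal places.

14.2765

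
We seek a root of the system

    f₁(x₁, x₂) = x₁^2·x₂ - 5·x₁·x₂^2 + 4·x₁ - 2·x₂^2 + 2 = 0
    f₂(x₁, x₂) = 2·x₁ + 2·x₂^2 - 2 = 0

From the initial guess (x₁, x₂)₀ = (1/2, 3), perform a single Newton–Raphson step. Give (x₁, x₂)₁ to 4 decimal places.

(0.5640, 1.5727)

At (1/2, 3): F = (-35.7500, 17.0000).
Jacobian J = [[2·x₁·x₂ - 5·x₂^2 + 4, x₁^2 - 10·x₁·x₂ - 4·x₂], [2, 4·x₂]].
At the point, J = [[-38.0000, -26.7500], [2.0000, 12.0000]] (det J = -402.5000).
Solving J·Δ = −F gives Δ = (0.0640, -1.4273).
Then the next iterate is (x₁, x₂)₁ = (0.5640, 1.5727).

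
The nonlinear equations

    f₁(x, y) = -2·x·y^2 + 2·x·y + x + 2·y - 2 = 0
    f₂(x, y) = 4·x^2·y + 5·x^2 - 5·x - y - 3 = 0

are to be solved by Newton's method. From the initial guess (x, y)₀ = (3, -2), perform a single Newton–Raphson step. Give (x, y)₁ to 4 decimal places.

(2.9687, -0.7920)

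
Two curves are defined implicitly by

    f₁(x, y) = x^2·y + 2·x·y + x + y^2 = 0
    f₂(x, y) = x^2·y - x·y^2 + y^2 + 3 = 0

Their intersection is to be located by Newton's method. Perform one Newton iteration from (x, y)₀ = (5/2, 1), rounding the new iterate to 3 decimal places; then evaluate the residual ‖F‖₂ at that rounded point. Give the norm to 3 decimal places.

At (5/2, 1): F = (14.750, 7.750).
Jacobian J = [[2·x·y + 2·y + 1, x^2 + 2·x + 2·y], [2·x·y - y^2, x^2 - 2·x·y + 2·y]].
At the point, J = [[8.000, 13.250], [4.000, 3.250]] (det J = -27.000).
Solving J·Δ = −F gives Δ = (-2.028, 0.111).
Then the next iterate is (x, y)₁ = (0.472, 1.111).
Re-evaluating at (0.472, 1.111): F = (3.00262, 3.89923), so ‖F‖₂ = 4.921.

4.921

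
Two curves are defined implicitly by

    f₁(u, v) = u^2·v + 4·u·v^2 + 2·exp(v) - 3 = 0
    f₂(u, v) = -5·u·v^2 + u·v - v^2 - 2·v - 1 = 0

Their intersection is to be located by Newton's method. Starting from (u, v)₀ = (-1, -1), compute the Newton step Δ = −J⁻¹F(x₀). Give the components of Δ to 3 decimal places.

(2.833, -1.000)

At (-1, -1): F = (-7.26424, 6.000).
Jacobian J = [[2·u·v + 4·v^2, u^2 + 8·u·v + 2·exp(v)], [-5·v^2 + v, -10·u·v + u - 2·v - 2]].
At the point, J = [[6.000, 9.73576], [-6.000, -11.000]] (det J = -7.58545).
Solving J·Δ = −F gives Δ = (2.833, -1.000).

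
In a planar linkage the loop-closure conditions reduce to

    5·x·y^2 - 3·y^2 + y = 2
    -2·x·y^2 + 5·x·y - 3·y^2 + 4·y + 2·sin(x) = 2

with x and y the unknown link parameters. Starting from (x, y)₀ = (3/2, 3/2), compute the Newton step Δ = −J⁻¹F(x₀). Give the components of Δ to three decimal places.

(-0.985, 0.100)

At (3/2, 3/2): F = (9.625, 3.74499).
Jacobian J = [[5·y^2, 10·x·y - 6·y + 1], [-2·y^2 + 5·y + 2·cos(x), -4·x·y + 5·x - 6·y + 4]].
At the point, J = [[11.250, 14.500], [3.14147, -6.500]] (det J = -118.67638).
Solving J·Δ = −F gives Δ = (-0.985, 0.100).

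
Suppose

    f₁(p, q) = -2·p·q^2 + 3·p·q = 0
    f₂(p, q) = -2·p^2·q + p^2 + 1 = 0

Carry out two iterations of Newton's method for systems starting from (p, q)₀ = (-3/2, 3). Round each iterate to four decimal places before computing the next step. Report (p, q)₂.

At (-3/2, 3): F = (13.5000, -10.2500).
Jacobian J = [[-2·q^2 + 3·q, -4·p·q + 3·p], [-4·p·q + 2·p, -2·p^2]].
At the point, J = [[-9.0000, 13.5000], [15.0000, -4.5000]] (det J = -162.0000).
Solving J·Δ = −F gives Δ = (0.4792, -0.6806).
Then the next iterate is (p, q)₁ = (-1.0208, 2.3194).
Round to (-1.0208, 2.3194) and repeat: F = (3.880094, -2.791748), J = [[-3.801033, 6.408174], [7.428974, -2.084065]].
Δ = (0.2470, -0.4590), so (p, q)₂ = (-0.7738, 1.8604).

(-0.7738, 1.8604)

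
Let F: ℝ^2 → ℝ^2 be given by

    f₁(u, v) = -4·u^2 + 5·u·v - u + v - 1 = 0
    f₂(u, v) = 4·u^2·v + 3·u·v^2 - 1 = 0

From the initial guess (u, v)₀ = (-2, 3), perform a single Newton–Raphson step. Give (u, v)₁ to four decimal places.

At (-2, 3): F = (-42.0000, -7.0000).
Jacobian J = [[-8·u + 5·v - 1, 5·u + 1], [8·u·v + 3·v^2, 4·u^2 + 6·u·v]].
At the point, J = [[30.0000, -9.0000], [-21.0000, -20.0000]] (det J = -789.0000).
Solving J·Δ = −F gives Δ = (0.9848, -1.3840).
Then the next iterate is (u, v)₁ = (-1.0152, 1.6160).

(-1.0152, 1.6160)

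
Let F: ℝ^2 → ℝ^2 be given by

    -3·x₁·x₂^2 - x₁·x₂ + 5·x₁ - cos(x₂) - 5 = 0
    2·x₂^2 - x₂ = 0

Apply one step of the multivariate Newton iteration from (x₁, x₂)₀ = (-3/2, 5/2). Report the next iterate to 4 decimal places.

(-1.9403, 1.3889)

At (-3/2, 5/2): F = (20.176144, 10.0000).
Jacobian J = [[-3·x₂^2 - x₂ + 5, -6·x₁·x₂ - x₁ + sin(x₂)], [0, 4·x₂ - 1]].
At the point, J = [[-16.2500, 24.598472], [0.0000, 9.0000]] (det J = -146.2500).
Solving J·Δ = −F gives Δ = (-0.4403, -1.1111).
Then the next iterate is (x₁, x₂)₁ = (-1.9403, 1.3889).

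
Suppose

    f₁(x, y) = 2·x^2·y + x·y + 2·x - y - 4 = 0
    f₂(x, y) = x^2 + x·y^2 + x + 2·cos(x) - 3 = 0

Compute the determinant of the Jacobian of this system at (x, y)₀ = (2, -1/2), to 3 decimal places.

J = [[4·x·y + y + 2, 2·x^2 + x - 1], [2·x + y^2 - 2·sin(x) + 1, 2·x·y]].
At the point, J = [[-2.500, 9.000], [3.43141, -2.000]].
det J = -25.883.

-25.883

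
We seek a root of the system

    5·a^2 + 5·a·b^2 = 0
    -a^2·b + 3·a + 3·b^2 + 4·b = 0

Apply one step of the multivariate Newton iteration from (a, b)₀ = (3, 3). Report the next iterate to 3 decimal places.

At (3, 3): F = (180.000, 21.000).
Jacobian J = [[10·a + 5·b^2, 10·a·b], [-2·a·b + 3, -a^2 + 6·b + 4]].
At the point, J = [[75.000, 90.000], [-15.000, 13.000]] (det J = 2325.000).
Solving J·Δ = −F gives Δ = (-0.194, -1.839).
Then the next iterate is (a, b)₁ = (2.806, 1.161).

(2.806, 1.161)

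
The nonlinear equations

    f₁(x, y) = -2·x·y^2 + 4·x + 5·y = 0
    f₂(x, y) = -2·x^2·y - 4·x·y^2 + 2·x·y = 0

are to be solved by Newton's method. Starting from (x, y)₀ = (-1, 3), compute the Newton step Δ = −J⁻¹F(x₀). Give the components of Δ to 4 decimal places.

(-6.6154, -7.1538)

At (-1, 3): F = (29.0000, 24.0000).
Jacobian J = [[-2·y^2 + 4, -4·x·y + 5], [-4·x·y - 4·y^2 + 2·y, -2·x^2 - 8·x·y + 2·x]].
At the point, J = [[-14.0000, 17.0000], [-18.0000, 20.0000]] (det J = 26.0000).
Solving J·Δ = −F gives Δ = (-6.6154, -7.1538).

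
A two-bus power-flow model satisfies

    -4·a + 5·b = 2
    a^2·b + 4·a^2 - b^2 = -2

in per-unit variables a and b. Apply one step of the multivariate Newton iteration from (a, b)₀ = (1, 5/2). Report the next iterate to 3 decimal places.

(0.240, 0.592)

At (1, 5/2): F = (6.500, 2.250).
Jacobian J = [[-4, 5], [2·a·b + 8·a, a^2 - 2·b]].
At the point, J = [[-4.000, 5.000], [13.000, -4.000]] (det J = -49.000).
Solving J·Δ = −F gives Δ = (-0.760, -1.908).
Then the next iterate is (a, b)₁ = (0.240, 0.592).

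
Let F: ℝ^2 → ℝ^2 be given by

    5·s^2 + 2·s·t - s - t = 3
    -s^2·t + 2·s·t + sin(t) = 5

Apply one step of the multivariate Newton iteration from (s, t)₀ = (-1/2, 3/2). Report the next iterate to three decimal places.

(0.038, -1.432)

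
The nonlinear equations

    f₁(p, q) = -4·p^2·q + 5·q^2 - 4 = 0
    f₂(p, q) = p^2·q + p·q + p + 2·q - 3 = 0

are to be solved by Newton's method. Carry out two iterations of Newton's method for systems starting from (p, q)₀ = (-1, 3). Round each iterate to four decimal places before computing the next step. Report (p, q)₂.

(-1.3211, 1.8190)

At (-1, 3): F = (29.0000, 2.0000).
Jacobian J = [[-8·p·q, -4·p^2 + 10·q], [2·p·q + q + 1, p^2 + p + 2]].
At the point, J = [[24.0000, 26.0000], [-2.0000, 2.0000]] (det J = 100.0000).
Solving J·Δ = −F gives Δ = (-0.0600, -1.0600).
Then the next iterate is (p, q)₁ = (-1.0600, 1.9400).
Round to (-1.0600, 1.9400) and repeat: F = (6.098864, -0.056616), J = [[16.4512, 14.9056], [-1.1728, 2.0636]].
Δ = (-0.2611, -0.1210), so (p, q)₂ = (-1.3211, 1.8190).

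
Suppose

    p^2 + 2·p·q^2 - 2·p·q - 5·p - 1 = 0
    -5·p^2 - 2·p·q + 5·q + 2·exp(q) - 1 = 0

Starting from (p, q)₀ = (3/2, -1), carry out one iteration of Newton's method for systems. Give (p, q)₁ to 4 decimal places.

(0.4033, -1.2715)

At (3/2, -1): F = (-0.2500, -13.514241).
Jacobian J = [[2·p + 2·q^2 - 2·q - 5, 4·p·q - 2·p], [-10·p - 2·q, -2·p + 2·exp(q) + 5]].
At the point, J = [[2.0000, -9.0000], [-13.0000, 2.735759]] (det J = -111.528482).
Solving J·Δ = −F gives Δ = (-1.0967, -0.2715).
Then the next iterate is (p, q)₁ = (0.4033, -1.2715).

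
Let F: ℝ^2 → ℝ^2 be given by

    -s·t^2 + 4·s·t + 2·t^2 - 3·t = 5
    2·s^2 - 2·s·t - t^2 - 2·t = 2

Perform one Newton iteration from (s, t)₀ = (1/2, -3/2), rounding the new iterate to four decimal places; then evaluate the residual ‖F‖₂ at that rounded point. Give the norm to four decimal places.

0.1588

At (1/2, -3/2): F = (-0.1250, 0.7500).
Jacobian J = [[-t^2 + 4·t, -2·s·t + 4·s + 4·t - 3], [4·s - 2·t, -2·s - 2·t - 2]].
At the point, J = [[-8.2500, -5.5000], [5.0000, 0.0000]] (det J = 27.5000).
Solving J·Δ = −F gives Δ = (-0.1500, 0.2023).
Then the next iterate is (s, t)₁ = (0.3500, -1.2977).
Re-evaluating at (0.3500, -1.2977): F = (-0.145038, 0.064765), so ‖F‖₂ = 0.1588.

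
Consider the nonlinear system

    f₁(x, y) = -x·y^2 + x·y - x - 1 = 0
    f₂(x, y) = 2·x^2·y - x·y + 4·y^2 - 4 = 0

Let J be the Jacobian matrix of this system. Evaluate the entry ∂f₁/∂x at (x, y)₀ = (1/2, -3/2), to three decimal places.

-4.750

∂f₁/∂x = -y^2 + y - 1.
At (1/2, -3/2) this is -4.750.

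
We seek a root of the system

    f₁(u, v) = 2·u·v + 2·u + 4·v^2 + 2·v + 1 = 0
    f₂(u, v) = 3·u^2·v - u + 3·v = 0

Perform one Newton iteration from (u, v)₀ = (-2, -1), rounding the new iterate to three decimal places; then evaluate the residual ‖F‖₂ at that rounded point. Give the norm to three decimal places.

4.118

At (-2, -1): F = (3.000, -13.000).
Jacobian J = [[2·v + 2, 2·u + 8·v + 2], [6·u·v - 1, 3·u^2 + 3]].
At the point, J = [[0.000, -10.000], [11.000, 15.000]] (det J = 110.000).
Solving J·Δ = −F gives Δ = (0.773, 0.300).
Then the next iterate is (u, v)₁ = (-1.227, -0.700).
Re-evaluating at (-1.227, -0.700): F = (0.82380, -4.03461), so ‖F‖₂ = 4.118.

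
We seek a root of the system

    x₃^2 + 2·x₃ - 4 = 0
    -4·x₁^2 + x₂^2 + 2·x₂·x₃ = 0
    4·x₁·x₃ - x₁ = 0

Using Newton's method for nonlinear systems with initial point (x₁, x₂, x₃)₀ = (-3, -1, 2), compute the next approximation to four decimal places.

(-1.1429, -4.4524, 1.3333)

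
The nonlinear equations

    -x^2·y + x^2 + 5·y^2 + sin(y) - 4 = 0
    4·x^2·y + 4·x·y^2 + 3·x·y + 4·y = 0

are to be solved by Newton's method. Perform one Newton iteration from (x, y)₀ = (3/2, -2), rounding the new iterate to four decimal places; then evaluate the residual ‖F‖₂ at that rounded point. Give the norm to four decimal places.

7.9371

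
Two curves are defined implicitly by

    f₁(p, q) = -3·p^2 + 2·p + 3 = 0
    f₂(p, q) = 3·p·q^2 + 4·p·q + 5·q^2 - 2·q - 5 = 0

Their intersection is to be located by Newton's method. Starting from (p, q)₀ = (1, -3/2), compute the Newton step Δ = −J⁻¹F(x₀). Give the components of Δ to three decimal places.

(0.500, 0.472)

At (1, -3/2): F = (2.000, 10.000).
Jacobian J = [[-6·p + 2, 0], [3·q^2 + 4·q, 6·p·q + 4·p + 10·q - 2]].
At the point, J = [[-4.000, 0.000], [0.750, -22.000]] (det J = 88.000).
Solving J·Δ = −F gives Δ = (0.500, 0.472).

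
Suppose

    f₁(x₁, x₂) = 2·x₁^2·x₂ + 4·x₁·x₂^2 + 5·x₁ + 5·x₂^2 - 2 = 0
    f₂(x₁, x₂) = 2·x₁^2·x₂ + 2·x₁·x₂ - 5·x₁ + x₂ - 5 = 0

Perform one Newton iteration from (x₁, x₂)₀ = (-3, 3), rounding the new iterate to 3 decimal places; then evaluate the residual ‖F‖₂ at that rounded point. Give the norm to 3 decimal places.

16.426

At (-3, 3): F = (-26.000, 49.000).
Jacobian J = [[4·x₁·x₂ + 4·x₂^2 + 5, 2·x₁^2 + 8·x₁·x₂ + 10·x₂], [4·x₁·x₂ + 2·x₂ - 5, 2·x₁^2 + 2·x₁ + 1]].
At the point, J = [[5.000, -24.000], [-35.000, 13.000]] (det J = -775.000).
Solving J·Δ = −F gives Δ = (1.081, -0.858).
Then the next iterate is (x₁, x₂)₁ = (-1.919, 2.142).
Re-evaluating at (-1.919, 2.142): F = (-8.09684, 14.29210), so ‖F‖₂ = 16.426.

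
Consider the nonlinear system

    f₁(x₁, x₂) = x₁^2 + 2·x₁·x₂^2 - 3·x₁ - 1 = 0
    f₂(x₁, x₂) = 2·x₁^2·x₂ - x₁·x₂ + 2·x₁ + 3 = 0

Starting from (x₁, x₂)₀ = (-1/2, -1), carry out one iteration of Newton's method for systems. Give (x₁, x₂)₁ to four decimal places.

(-0.6875, -1.0625)

At (-1/2, -1): F = (-0.2500, 1.0000).
Jacobian J = [[2·x₁ + 2·x₂^2 - 3, 4·x₁·x₂], [4·x₁·x₂ - x₂ + 2, 2·x₁^2 - x₁]].
At the point, J = [[-2.0000, 2.0000], [5.0000, 1.0000]] (det J = -12.0000).
Solving J·Δ = −F gives Δ = (-0.1875, -0.0625).
Then the next iterate is (x₁, x₂)₁ = (-0.6875, -1.0625).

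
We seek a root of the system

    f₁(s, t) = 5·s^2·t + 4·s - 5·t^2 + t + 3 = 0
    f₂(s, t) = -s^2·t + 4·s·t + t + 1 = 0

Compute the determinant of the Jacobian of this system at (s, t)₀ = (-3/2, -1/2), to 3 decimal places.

-23.000

J = [[10·s·t + 4, 5·s^2 - 10·t + 1], [-2·s·t + 4·t, -s^2 + 4·s + 1]].
At the point, J = [[11.500, 17.250], [-3.500, -7.250]].
det J = -23.000.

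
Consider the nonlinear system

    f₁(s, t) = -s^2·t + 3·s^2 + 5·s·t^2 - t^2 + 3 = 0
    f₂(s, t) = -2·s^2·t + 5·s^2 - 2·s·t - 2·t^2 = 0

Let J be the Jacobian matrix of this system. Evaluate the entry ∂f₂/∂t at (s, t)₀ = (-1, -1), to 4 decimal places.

∂f₂/∂t = -2·s^2 - 2·s - 4·t.
At (-1, -1) this is 4.0000.

4.0000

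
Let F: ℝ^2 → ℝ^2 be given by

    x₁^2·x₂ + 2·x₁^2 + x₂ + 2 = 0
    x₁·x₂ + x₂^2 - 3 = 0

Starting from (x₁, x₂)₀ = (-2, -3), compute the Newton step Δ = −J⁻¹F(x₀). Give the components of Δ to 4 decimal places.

At (-2, -3): F = (-5.0000, 12.0000).
Jacobian J = [[2·x₁·x₂ + 4·x₁, x₁^2 + 1], [x₂, x₁ + 2·x₂]].
At the point, J = [[4.0000, 5.0000], [-3.0000, -8.0000]] (det J = -17.0000).
Solving J·Δ = −F gives Δ = (-1.1765, 1.9412).

(-1.1765, 1.9412)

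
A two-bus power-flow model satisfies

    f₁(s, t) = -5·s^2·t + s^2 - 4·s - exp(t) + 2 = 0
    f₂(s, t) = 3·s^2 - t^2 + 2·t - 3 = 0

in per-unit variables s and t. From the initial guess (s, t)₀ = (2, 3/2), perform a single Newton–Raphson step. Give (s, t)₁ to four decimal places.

At (2, 3/2): F = (-36.481689, 9.7500).
Jacobian J = [[-10·s·t + 2·s - 4, -5·s^2 - exp(t)], [6·s, -2·t + 2]].
At the point, J = [[-30.0000, -24.481689], [12.0000, -1.0000]] (det J = 323.780269).
Solving J·Δ = −F gives Δ = (-0.8499, -0.4487).
Then the next iterate is (s, t)₁ = (1.1501, 1.0513).

(1.1501, 1.0513)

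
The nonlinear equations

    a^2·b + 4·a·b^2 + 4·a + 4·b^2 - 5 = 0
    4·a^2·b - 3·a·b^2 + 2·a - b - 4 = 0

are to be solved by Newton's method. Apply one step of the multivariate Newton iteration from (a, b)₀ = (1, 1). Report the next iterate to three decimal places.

At (1, 1): F = (8.000, -2.000).
Jacobian J = [[2·a·b + 4·b^2 + 4, a^2 + 8·a·b + 8·b], [8·a·b - 3·b^2 + 2, 4·a^2 - 6·a·b - 1]].
At the point, J = [[10.000, 17.000], [7.000, -3.000]] (det J = -149.000).
Solving J·Δ = −F gives Δ = (0.067, -0.510).
Then the next iterate is (a, b)₁ = (1.067, 0.490).

(1.067, 0.490)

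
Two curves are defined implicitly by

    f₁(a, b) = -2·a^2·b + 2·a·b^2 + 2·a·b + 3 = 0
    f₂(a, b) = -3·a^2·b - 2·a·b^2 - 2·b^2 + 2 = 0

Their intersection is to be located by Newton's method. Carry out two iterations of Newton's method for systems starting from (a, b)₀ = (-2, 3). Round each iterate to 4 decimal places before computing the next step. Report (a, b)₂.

(5.1086, 11.4649)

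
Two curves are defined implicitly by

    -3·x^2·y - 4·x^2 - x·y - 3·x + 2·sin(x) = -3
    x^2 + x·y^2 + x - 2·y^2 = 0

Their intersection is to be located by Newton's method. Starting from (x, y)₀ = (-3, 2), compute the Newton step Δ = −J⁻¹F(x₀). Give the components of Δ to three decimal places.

(1.023, -0.751)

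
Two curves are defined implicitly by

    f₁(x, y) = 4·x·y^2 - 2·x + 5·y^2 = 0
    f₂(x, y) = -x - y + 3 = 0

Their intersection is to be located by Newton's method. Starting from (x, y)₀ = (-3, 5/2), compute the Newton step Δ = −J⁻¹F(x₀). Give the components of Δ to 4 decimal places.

(2.7629, 0.7371)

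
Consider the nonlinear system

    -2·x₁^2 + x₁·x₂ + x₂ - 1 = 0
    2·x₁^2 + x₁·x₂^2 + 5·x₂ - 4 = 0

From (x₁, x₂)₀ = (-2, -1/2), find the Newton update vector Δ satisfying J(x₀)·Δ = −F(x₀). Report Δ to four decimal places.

(1.3073, 1.3045)

At (-2, -1/2): F = (-8.5000, 1.0000).
Jacobian J = [[-4·x₁ + x₂, x₁ + 1], [4·x₁ + x₂^2, 2·x₁·x₂ + 5]].
At the point, J = [[7.5000, -1.0000], [-7.7500, 7.0000]] (det J = 44.7500).
Solving J·Δ = −F gives Δ = (1.3073, 1.3045).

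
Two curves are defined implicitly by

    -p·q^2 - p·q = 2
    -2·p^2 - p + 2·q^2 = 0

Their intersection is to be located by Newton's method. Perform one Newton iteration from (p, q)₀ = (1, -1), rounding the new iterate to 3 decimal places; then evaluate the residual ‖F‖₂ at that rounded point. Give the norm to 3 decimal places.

1.572

At (1, -1): F = (-2.000, -1.000).
Jacobian J = [[-q^2 - q, -2·p·q - p], [-4·p - 1, 4·q]].
At the point, J = [[0.000, 1.000], [-5.000, -4.000]] (det J = 5.000).
Solving J·Δ = −F gives Δ = (-1.800, 2.000).
Then the next iterate is (p, q)₁ = (-0.800, 1.000).
Re-evaluating at (-0.800, 1.000): F = (-0.400, 1.520), so ‖F‖₂ = 1.572.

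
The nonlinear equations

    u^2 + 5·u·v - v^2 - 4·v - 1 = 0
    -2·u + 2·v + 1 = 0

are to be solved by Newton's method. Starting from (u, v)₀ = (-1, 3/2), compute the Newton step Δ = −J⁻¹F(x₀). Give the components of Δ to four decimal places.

At (-1, 3/2): F = (-15.7500, 6.0000).
Jacobian J = [[2·u + 5·v, 5·u - 2·v - 4], [-2, 2]].
At the point, J = [[5.5000, -12.0000], [-2.0000, 2.0000]] (det J = -13.0000).
Solving J·Δ = −F gives Δ = (3.1154, 0.1154).

(3.1154, 0.1154)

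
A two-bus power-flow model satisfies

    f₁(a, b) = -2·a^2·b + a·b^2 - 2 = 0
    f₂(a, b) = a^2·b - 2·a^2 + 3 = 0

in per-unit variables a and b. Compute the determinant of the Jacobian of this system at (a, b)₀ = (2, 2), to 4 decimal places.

-48.0000

J = [[-4·a·b + b^2, -2·a^2 + 2·a·b], [2·a·b - 4·a, a^2]].
At the point, J = [[-12.0000, 0.0000], [0.0000, 4.0000]].
det J = -48.0000.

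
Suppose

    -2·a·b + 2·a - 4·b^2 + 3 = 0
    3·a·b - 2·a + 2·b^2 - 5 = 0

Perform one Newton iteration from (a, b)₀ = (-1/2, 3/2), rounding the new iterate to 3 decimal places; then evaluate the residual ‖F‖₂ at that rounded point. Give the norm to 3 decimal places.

At (-1/2, 3/2): F = (-5.500, -1.750).
Jacobian J = [[-2·b + 2, -2·a - 8·b], [3·b - 2, 3·a + 4·b]].
At the point, J = [[-1.000, -11.000], [2.500, 4.500]] (det J = 23.000).
Solving J·Δ = −F gives Δ = (1.913, -0.674).
Then the next iterate is (a, b)₁ = (1.413, 0.826).
Re-evaluating at (1.413, 0.826): F = (0.76262, -2.96003), so ‖F‖₂ = 3.057.

3.057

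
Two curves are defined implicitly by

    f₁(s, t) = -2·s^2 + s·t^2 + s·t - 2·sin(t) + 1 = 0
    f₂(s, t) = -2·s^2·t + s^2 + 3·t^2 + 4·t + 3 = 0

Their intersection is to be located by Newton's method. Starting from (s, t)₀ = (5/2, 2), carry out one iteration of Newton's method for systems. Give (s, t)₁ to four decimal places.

At (5/2, 2): F = (1.681405, 4.2500).
Jacobian J = [[-4·s + t^2 + t, 2·s·t + s - 2·cos(t)], [-4·s·t + 2·s, -2·s^2 + 6·t + 4]].
At the point, J = [[-4.0000, 13.332294], [-15.0000, 3.5000]] (det J = 185.984405).
Solving J·Δ = −F gives Δ = (0.2730, -0.0442).
Then the next iterate is (s, t)₁ = (2.7730, 1.9558).

(2.7730, 1.9558)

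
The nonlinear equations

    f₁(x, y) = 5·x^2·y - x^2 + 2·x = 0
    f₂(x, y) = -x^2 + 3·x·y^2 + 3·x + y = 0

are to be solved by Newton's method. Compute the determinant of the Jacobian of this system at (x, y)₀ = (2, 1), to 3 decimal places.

194.000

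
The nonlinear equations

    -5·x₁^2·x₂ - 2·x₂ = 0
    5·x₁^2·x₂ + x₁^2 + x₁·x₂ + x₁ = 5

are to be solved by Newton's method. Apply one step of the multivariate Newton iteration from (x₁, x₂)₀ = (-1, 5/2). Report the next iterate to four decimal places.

At (-1, 5/2): F = (-17.5000, 5.0000).
Jacobian J = [[-10·x₁·x₂, -5·x₁^2 - 2], [10·x₁·x₂ + 2·x₁ + x₂ + 1, 5·x₁^2 + x₁]].
At the point, J = [[25.0000, -7.0000], [-23.5000, 4.0000]] (det J = -64.5000).
Solving J·Δ = −F gives Δ = (-0.5426, -4.4380).
Then the next iterate is (x₁, x₂)₁ = (-1.5426, -1.9380).

(-1.5426, -1.9380)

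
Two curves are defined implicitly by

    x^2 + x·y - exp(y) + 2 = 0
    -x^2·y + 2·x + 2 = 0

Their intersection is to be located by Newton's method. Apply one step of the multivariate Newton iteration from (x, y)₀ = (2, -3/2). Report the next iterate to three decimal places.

(0.661, -1.179)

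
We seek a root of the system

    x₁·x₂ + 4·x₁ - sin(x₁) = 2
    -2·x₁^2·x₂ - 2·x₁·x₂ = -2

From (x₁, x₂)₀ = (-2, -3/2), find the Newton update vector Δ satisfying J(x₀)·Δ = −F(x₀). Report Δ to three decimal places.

At (-2, -3/2): F = (-6.09070, 8.000).
Jacobian J = [[x₂ - cos(x₁) + 4, x₁], [-4·x₁·x₂ - 2·x₂, -2·x₁^2 - 2·x₁]].
At the point, J = [[2.91615, -2.000], [-9.000, -4.000]] (det J = -29.66459).
Solving J·Δ = −F gives Δ = (1.361, -1.061).

(1.361, -1.061)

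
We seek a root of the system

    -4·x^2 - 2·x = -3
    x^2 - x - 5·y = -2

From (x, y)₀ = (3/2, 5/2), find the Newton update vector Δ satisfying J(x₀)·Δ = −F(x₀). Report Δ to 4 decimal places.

At (3/2, 5/2): F = (-9.0000, -9.7500).
Jacobian J = [[-8·x - 2, 0], [2·x - 1, -5]].
At the point, J = [[-14.0000, 0.0000], [2.0000, -5.0000]] (det J = 70.0000).
Solving J·Δ = −F gives Δ = (-0.6429, -2.2071).

(-0.6429, -2.2071)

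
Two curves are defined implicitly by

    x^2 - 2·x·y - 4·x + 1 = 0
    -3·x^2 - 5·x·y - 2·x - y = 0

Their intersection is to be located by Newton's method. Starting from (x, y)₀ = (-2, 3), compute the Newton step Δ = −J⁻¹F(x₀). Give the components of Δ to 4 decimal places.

(1.4057, -1.3302)

At (-2, 3): F = (25.0000, 19.0000).
Jacobian J = [[2·x - 2·y - 4, -2·x], [-6·x - 5·y - 2, -5·x - 1]].
At the point, J = [[-14.0000, 4.0000], [-5.0000, 9.0000]] (det J = -106.0000).
Solving J·Δ = −F gives Δ = (1.4057, -1.3302).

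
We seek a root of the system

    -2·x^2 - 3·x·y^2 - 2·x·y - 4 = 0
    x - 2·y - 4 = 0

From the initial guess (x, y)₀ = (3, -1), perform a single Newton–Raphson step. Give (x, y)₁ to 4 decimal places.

At (3, -1): F = (-25.0000, 1.0000).
Jacobian J = [[-4·x - 3·y^2 - 2·y, -6·x·y - 2·x], [1, -2]].
At the point, J = [[-13.0000, 12.0000], [1.0000, -2.0000]] (det J = 14.0000).
Solving J·Δ = −F gives Δ = (-2.7143, -0.8571).
Then the next iterate is (x, y)₁ = (0.2857, -1.8571).

(0.2857, -1.8571)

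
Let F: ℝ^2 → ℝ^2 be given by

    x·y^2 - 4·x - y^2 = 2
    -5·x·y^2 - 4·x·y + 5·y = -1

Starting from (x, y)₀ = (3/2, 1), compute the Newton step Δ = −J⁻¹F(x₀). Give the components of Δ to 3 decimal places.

(-2.237, 0.789)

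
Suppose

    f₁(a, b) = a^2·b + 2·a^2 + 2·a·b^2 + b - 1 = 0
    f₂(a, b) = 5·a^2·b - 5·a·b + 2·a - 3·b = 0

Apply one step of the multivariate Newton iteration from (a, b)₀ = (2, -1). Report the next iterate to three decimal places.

At (2, -1): F = (6.000, -3.000).
Jacobian J = [[2·a·b + 4·a + 2·b^2, a^2 + 4·a·b + 1], [10·a·b - 5·b + 2, 5·a^2 - 5·a - 3]].
At the point, J = [[6.000, -3.000], [-13.000, 7.000]] (det J = 3.000).
Solving J·Δ = −F gives Δ = (-11.000, -20.000).
Then the next iterate is (a, b)₁ = (-9.000, -21.000).

(-9.000, -21.000)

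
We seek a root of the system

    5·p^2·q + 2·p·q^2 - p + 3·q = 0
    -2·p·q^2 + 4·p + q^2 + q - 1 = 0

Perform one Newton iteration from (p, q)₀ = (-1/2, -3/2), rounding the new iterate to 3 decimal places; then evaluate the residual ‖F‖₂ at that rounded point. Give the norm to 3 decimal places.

At (-1/2, -3/2): F = (-8.125, 0.000).
Jacobian J = [[10·p·q + 2·q^2 - 1, 5·p^2 + 4·p·q + 3], [-2·q^2 + 4, -4·p·q + 2·q + 1]].
At the point, J = [[11.000, 7.250], [-0.500, -5.000]] (det J = -51.375).
Solving J·Δ = −F gives Δ = (0.791, -0.079).
Then the next iterate is (p, q)₁ = (0.291, -1.579).
Re-evaluating at (0.291, -1.579): F = (-4.24549, -0.37283), so ‖F‖₂ = 4.262.

4.262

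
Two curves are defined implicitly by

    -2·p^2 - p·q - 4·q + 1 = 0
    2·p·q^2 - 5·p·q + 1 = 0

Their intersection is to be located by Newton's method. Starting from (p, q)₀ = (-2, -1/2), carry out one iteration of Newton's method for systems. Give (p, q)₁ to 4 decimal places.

At (-2, -1/2): F = (-6.0000, -5.0000).
Jacobian J = [[-4·p - q, -p - 4], [2·q^2 - 5·q, 4·p·q - 5·p]].
At the point, J = [[8.5000, -2.0000], [3.0000, 14.0000]] (det J = 125.0000).
Solving J·Δ = −F gives Δ = (0.7520, 0.1960).
Then the next iterate is (p, q)₁ = (-1.2480, -0.3040).

(-1.2480, -0.3040)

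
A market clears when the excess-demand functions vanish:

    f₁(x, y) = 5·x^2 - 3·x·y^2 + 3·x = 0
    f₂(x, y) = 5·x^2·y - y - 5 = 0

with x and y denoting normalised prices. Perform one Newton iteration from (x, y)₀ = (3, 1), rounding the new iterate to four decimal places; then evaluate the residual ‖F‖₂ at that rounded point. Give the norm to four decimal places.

At (3, 1): F = (45.0000, 39.0000).
Jacobian J = [[10·x - 3·y^2 + 3, -6·x·y], [10·x·y, 5·x^2 - 1]].
At the point, J = [[30.0000, -18.0000], [30.0000, 44.0000]] (det J = 1860.0000).
Solving J·Δ = −F gives Δ = (-1.4419, 0.0968).
Then the next iterate is (x, y)₁ = (1.5581, 1.0968).
Re-evaluating at (1.5581, 1.0968): F = (11.189634, 7.216573), so ‖F‖₂ = 13.3149.

13.3149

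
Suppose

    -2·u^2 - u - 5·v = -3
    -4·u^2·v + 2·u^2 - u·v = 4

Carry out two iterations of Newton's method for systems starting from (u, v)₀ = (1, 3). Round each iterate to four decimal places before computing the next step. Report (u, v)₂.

(1.3381, -0.3031)

At (1, 3): F = (-15.0000, -17.0000).
Jacobian J = [[-4·u - 1, -5], [-8·u·v + 4·u - v, -4·u^2 - u]].
At the point, J = [[-5.0000, -5.0000], [-23.0000, -5.0000]] (det J = -90.0000).
Solving J·Δ = −F gives Δ = (-0.1111, -2.8889).
Then the next iterate is (u, v)₁ = (0.8889, 0.1111).
Round to (0.8889, 0.1111) and repeat: F = (-0.024686, -2.869610), J = [[-4.5556, -5.0000], [2.654446, -4.049473]].
Δ = (0.4492, -0.4142), so (u, v)₂ = (1.3381, -0.3031).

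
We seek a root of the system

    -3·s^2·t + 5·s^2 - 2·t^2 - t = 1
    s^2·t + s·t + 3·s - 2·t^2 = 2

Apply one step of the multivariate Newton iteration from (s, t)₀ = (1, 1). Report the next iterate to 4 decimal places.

(0.7000, 0.6000)

At (1, 1): F = (-2.0000, 1.0000).
Jacobian J = [[-6·s·t + 10·s, -3·s^2 - 4·t - 1], [2·s·t + t + 3, s^2 + s - 4·t]].
At the point, J = [[4.0000, -8.0000], [6.0000, -2.0000]] (det J = 40.0000).
Solving J·Δ = −F gives Δ = (-0.3000, -0.4000).
Then the next iterate is (s, t)₁ = (0.7000, 0.6000).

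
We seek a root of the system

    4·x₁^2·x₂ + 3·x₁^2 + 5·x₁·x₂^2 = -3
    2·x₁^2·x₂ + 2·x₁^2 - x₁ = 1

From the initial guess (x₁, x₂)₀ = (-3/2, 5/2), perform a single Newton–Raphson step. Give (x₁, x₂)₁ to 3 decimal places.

At (-3/2, 5/2): F = (-14.625, 16.250).
Jacobian J = [[8·x₁·x₂ + 6·x₁ + 5·x₂^2, 4·x₁^2 + 10·x₁·x₂], [4·x₁·x₂ + 4·x₁ - 1, 2·x₁^2]].
At the point, J = [[-7.750, -28.500], [-22.000, 4.500]] (det J = -661.875).
Solving J·Δ = −F gives Δ = (0.600, -0.676).
Then the next iterate is (x₁, x₂)₁ = (-0.900, 1.824).

(-0.900, 1.824)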